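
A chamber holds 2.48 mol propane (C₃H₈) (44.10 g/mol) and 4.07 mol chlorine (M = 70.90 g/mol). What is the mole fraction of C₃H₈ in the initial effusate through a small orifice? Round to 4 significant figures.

The effusion rate of species i is ∝ p_i/√M_i ∝ n_i/√M_i.
x_C₃H₈(eff) = (n_C₃H₈/√M_C₃H₈) / (n_C₃H₈/√M_C₃H₈ + n_Cl₂/√M_Cl₂)
= (2.48/√44.10) / (2.48/√44.10 + 4.07/√70.90) = 0.3734/(0.3734 + 0.4834) = 0.4359.

0.4359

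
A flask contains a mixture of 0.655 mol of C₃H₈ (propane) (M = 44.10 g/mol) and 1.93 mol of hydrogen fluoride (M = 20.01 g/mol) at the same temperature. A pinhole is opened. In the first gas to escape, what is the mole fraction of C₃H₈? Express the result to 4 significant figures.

The effusion rate of species i is ∝ p_i/√M_i ∝ n_i/√M_i.
So x_C₃H₈ in the escaping gas = (n_C₃H₈/√M_C₃H₈) / Σ(n_i/√M_i)
= (0.655/√44.10) / (0.655/√44.10 + 1.93/√20.01) = 0.09863/(0.09863 + 0.4315) = 0.1861.

0.1861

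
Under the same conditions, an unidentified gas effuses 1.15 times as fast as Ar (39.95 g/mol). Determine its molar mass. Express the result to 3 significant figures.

30.2 g/mol

Using Graham's law: rate_X/rate_Ar = √(M_Ar/M_X).
1.15 = √(39.95/M_X)
M_X = 39.95 / 1.15² = 39.95 / 1.322 = 30.2 g/mol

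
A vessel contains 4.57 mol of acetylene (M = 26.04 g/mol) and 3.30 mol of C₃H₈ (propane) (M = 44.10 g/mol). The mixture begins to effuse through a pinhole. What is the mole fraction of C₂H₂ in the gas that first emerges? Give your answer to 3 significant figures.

Each component's effusion rate ∝ (its partial pressure)·(1/√M) ∝ n_i/√M_i.
So x_C₂H₂ in the escaping gas = (n_C₂H₂/√M_C₂H₂) / Σ(n_i/√M_i)
= (4.57/√26.04) / (4.57/√26.04 + 3.30/√44.10) = 0.8956/(0.8956 + 0.4969) = 0.643.

0.643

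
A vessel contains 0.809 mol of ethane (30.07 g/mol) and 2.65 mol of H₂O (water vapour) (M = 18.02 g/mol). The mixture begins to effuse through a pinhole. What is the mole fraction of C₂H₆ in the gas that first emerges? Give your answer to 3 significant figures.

The effusion rate of species i is ∝ p_i/√M_i ∝ n_i/√M_i.
x_C₂H₆(eff) = (n_C₂H₆/√M_C₂H₆) / (n_C₂H₆/√M_C₂H₆ + n_H₂O/√M_H₂O)
= (0.809/√30.07) / (0.809/√30.07 + 2.65/√18.02) = 0.1475/(0.1475 + 0.6243) = 0.191.

0.191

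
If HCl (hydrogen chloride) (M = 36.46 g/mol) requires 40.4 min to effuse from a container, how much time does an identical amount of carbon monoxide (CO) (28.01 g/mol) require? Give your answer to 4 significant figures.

35.41 min

Since effusion rate ∝ 1/√M, t_CO/t_HCl = √(M_CO/M_HCl) = √(28.01/36.46) = √0.7682 = 0.8765.
So the time for CO is 40.4 × 0.8765 = 35.41 min.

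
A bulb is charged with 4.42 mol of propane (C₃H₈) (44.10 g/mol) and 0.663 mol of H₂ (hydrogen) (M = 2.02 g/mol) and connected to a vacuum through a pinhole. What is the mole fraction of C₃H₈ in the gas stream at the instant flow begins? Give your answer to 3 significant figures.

0.588

The effusion rate of species i is ∝ p_i/√M_i ∝ n_i/√M_i.
x_C₃H₈(eff) = (n_C₃H₈/√M_C₃H₈) / (n_C₃H₈/√M_C₃H₈ + n_H₂/√M_H₂)
= (4.42/√44.10) / (4.42/√44.10 + 0.663/√2.02) = 0.6656/(0.6656 + 0.4665) = 0.588.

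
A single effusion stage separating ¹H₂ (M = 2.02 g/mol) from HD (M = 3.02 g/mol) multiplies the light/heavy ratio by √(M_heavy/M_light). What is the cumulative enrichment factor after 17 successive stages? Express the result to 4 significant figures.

Overall factor = α^17 with α = √(3.02/2.02), i.e. (3.02/2.02)^(17/2).
= 1.49505^(17/2) = 30.52.

30.52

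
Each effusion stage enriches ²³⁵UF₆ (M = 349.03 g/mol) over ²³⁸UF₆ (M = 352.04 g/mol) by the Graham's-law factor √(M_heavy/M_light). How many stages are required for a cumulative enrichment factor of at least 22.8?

With α = √(352.04/349.03) per stage, ln α = ½ ln(1.00862) = 0.004293.
Need α^N ≥ 22.8 ⇒ N ≥ ln(22.8) / ln α = 3.127 / 0.004293 = 728.26.
Minimum whole number of stages: N = 729.

729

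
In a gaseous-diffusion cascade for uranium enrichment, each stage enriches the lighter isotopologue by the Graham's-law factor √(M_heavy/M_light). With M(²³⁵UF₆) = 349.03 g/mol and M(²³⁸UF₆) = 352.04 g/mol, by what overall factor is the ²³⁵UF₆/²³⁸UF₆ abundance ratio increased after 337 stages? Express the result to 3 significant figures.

Overall factor = α^337 with α = √(352.04/349.03), i.e. (352.04/349.03)^(337/2).
= 1.00862^(337/2) = 4.25.

4.25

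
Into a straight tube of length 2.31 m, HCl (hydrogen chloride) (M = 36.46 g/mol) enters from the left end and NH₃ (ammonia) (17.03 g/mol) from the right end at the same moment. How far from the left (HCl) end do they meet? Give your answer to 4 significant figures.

The fronts meet when d_HCl + d_NH₃ = L with d_HCl/d_NH₃ = √(M_NH₃/M_HCl) (Graham's law). Here √(M_NH₃/M_HCl) = √(17.03/36.46) = 0.6834.
With d_HCl + d_NH₃ = 2.31 m, d_NH₃ = 2.31/(1 + 0.6834) = 1.372 m.
d_HCl = 2.31 − 1.372 = 0.9378 m.

0.9378 m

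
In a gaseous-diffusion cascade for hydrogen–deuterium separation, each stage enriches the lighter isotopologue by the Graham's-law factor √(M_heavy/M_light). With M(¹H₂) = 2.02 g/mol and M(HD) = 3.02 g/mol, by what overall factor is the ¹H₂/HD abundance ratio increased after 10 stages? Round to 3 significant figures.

7.47

The single-stage factor is √(M_heavy/M_light), so 10 stages give [√(3.02/2.02)]^10 = (3.02/2.02)^(10/2).
= 1.49505^5 = 7.47.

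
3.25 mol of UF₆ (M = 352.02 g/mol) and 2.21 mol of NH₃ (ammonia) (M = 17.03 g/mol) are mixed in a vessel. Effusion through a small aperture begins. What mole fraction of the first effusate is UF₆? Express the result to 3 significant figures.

The effusion rate of species i is ∝ p_i/√M_i ∝ n_i/√M_i.
x_UF₆(eff) = (n_UF₆/√M_UF₆) / (n_UF₆/√M_UF₆ + n_NH₃/√M_NH₃)
= (3.25/√352.02) / (3.25/√352.02 + 2.21/√17.03) = 0.1732/(0.1732 + 0.5355) = 0.244.

0.244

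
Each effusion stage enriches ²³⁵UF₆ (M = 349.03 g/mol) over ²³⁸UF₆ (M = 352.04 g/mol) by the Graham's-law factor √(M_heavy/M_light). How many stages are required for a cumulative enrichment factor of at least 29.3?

787

Single-stage factor α = √(352.04/349.03), so ln α = ½ ln(1.00862) = 0.004293.
Need α^N ≥ 29.3 ⇒ N ≥ ln(29.3) / ln α = 3.378 / 0.004293 = 786.68.
Minimum whole number of stages: N = 787.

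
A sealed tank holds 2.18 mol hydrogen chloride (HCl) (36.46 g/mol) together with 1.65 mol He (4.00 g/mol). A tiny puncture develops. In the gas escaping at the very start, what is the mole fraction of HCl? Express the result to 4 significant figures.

0.3044

Rate_i ∝ x_i/√M_i (Graham's law weighted by mole fraction), so the effusate composition follows n_i/√M_i.
x_HCl(eff) = (n_HCl/√M_HCl) / (n_HCl/√M_HCl + n_He/√M_He)
= (2.18/√36.46) / (2.18/√36.46 + 1.65/√4.00) = 0.3610/(0.3610 + 0.8250) = 0.3044.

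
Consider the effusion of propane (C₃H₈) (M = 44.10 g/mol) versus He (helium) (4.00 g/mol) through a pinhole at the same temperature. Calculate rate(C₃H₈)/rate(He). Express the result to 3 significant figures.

0.301

Using Graham's law: rate_C₃H₈/rate_He = √(M_He/M_C₃H₈) = √(4.00/44.10) = √0.09070 = 0.301.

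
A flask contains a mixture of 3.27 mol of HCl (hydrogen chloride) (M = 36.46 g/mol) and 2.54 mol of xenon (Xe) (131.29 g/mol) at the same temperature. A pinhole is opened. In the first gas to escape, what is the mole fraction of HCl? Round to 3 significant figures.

Each component's effusion rate ∝ (its partial pressure)·(1/√M) ∝ n_i/√M_i.
x_HCl(eff) = (n_HCl/√M_HCl) / (n_HCl/√M_HCl + n_Xe/√M_Xe)
= (3.27/√36.46) / (3.27/√36.46 + 2.54/√131.29) = 0.5416/(0.5416 + 0.2217) = 0.710.

0.710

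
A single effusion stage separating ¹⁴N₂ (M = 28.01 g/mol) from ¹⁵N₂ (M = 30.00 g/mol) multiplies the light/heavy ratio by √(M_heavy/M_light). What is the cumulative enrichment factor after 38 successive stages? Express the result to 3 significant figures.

The single-stage factor is √(M_heavy/M_light), so 38 stages give [√(30.00/28.01)]^38 = (30.00/28.01)^(38/2).
= 1.07105^19 = 3.68.

3.68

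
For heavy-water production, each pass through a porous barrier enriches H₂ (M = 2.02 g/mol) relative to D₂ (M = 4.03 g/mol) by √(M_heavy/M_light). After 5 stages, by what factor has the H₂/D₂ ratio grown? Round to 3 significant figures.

The single-stage factor is √(M_heavy/M_light), so 5 stages give [√(4.03/2.02)]^5 = (4.03/2.02)^(5/2).
= 1.99505^(5/2) = 5.62.

5.62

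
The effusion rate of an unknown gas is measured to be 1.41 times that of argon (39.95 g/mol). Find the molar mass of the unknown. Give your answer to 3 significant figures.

From Graham's law, rate_X/rate_Ar = √(M_Ar/M_X).
1.41 = √(39.95/M_X)
M_X = 39.95 / 1.41² = 39.95 / 1.988 = 20.1 g/mol

20.1 g/mol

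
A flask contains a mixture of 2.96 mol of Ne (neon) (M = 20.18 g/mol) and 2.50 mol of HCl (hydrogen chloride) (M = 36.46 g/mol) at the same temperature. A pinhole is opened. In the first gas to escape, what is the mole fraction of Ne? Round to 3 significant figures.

Each component's effusion rate ∝ (its partial pressure)·(1/√M) ∝ n_i/√M_i.
x_Ne(eff) = (n_Ne/√M_Ne) / (n_Ne/√M_Ne + n_HCl/√M_HCl)
= (2.96/√20.18) / (2.96/√20.18 + 2.50/√36.46) = 0.6589/(0.6589 + 0.4140) = 0.614.

0.614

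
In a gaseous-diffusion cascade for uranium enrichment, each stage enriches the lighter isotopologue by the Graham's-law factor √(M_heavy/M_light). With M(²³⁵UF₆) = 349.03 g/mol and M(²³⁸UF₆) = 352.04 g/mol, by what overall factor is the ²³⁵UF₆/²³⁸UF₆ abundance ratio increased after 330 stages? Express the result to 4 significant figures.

4.124

Each stage multiplies the ratio by α = √(352.04/349.03), so after 330 stages the overall factor is α^330 = (352.04/349.03)^(330/2).
= 1.00862^165 = 4.124.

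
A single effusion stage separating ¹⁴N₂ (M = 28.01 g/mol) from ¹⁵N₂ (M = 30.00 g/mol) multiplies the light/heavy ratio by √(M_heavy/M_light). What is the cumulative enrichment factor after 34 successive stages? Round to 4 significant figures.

The single-stage factor is √(M_heavy/M_light), so 34 stages give [√(30.00/28.01)]^34 = (30.00/28.01)^(34/2).
= 1.07105^17 = 3.212.

3.212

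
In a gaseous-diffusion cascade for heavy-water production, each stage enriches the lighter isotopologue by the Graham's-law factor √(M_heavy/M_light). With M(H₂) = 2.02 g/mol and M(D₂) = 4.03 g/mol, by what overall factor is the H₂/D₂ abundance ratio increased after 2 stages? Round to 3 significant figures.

After 2 stages the ratio has grown by (√(4.03/2.02))^2 = (4.03/2.02)^(2/2).
= 1.99505^1 = 2.00.

2.00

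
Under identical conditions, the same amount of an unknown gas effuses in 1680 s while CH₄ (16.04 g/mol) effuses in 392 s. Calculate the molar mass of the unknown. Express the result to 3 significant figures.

Graham's law gives t_X/t_CH₄ = √(M_X/M_CH₄).
1680/392 = 4.286 = √(M_X/16.04)
M_X = 16.04 × 4.286² = 16.04 × 18.37 = 295 g/mol

295 g/mol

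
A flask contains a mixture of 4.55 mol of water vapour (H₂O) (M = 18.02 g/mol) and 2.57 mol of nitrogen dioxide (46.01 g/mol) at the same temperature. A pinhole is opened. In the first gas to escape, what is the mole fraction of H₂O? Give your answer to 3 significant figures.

Each component's effusion rate ∝ (its partial pressure)·(1/√M) ∝ n_i/√M_i.
So x_H₂O in the escaping gas = (n_H₂O/√M_H₂O) / Σ(n_i/√M_i)
= (4.55/√18.02) / (4.55/√18.02 + 2.57/√46.01) = 1.072/(1.072 + 0.3789) = 0.739.

0.739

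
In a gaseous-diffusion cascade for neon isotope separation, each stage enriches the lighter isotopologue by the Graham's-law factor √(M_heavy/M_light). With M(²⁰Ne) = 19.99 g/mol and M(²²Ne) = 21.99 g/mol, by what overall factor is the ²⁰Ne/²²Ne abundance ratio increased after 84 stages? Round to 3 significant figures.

54.9

After 84 stages the ratio has grown by (√(21.99/19.99))^84 = (21.99/19.99)^(84/2).
= 1.10005^42 = 54.9.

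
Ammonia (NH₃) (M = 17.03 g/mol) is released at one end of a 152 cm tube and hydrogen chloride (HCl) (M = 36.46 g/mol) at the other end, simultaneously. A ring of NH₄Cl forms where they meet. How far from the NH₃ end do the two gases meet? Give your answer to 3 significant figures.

The fronts meet when d_NH₃ + d_HCl = L with d_NH₃/d_HCl = √(M_HCl/M_NH₃) (Graham's law). Here √(M_HCl/M_NH₃) = √(36.46/17.03) = 1.463.
With d_NH₃ + d_HCl = 152 cm, d_HCl = 152/(1 + 1.463) = 61.71 cm.
d_NH₃ = 152 − 61.71 = 90.3 cm.

90.3 cm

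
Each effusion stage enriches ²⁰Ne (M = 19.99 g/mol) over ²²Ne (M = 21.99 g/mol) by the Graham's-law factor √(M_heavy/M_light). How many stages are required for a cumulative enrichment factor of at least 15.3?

58

Single-stage factor α = √(21.99/19.99), so ln α = ½ ln(1.10005) = 0.04768.
Need α^N ≥ 15.3 ⇒ N ≥ ln(15.3) / ln α = 2.728 / 0.04768 = 57.21.
Rounding up, N = 58 stages.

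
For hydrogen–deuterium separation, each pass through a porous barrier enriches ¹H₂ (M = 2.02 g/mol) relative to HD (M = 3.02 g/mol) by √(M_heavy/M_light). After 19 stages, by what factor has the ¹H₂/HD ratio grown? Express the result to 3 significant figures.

45.6

Each stage multiplies the ratio by α = √(3.02/2.02), so after 19 stages the overall factor is α^19 = (3.02/2.02)^(19/2).
= 1.49505^(19/2) = 45.6.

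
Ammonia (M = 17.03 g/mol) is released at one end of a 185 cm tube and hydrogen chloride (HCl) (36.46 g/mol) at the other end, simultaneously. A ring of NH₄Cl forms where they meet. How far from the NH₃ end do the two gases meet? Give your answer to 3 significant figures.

In equal time, each gas travels a distance ∝ its rate ∝ 1/√M, so d_NH₃/d_HCl = √(M_HCl/M_NH₃) = √(36.46/17.03) = 1.463.
With d_NH₃ + d_HCl = 185 cm, d_HCl = 185/(1 + 1.463) = 75.11 cm.
d_NH₃ = 185 − 75.11 = 110 cm.

110 cm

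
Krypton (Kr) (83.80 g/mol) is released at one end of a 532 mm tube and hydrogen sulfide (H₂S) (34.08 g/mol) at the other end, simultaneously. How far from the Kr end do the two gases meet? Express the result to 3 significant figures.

207 mm

In equal time, each gas travels a distance ∝ its rate ∝ 1/√M, so d_Kr/d_H₂S = √(M_H₂S/M_Kr) = √(34.08/83.80) = 0.6377.
With d_Kr + d_H₂S = 532 mm, d_H₂S = 532/(1 + 0.6377) = 324.8 mm.
d_Kr = 532 − 324.8 = 207 mm.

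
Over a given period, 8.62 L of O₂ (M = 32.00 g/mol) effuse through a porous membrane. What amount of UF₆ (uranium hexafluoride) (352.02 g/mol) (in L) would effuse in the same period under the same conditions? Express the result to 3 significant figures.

Using Graham's law: rate_UF₆/rate_O₂ = √(M_O₂/M_UF₆) = √(32.00/352.02) = √0.09090 = 0.3015.
So the volume for UF₆ is 8.62 × 0.3015 = 2.60 L.

2.60 L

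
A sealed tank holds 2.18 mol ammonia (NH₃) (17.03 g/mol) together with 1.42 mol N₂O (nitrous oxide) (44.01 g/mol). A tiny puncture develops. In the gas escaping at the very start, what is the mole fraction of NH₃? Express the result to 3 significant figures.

0.712

Each component's effusion rate ∝ (its partial pressure)·(1/√M) ∝ n_i/√M_i.
So x_NH₃ in the escaping gas = (n_NH₃/√M_NH₃) / Σ(n_i/√M_i)
= (2.18/√17.03) / (2.18/√17.03 + 1.42/√44.01) = 0.5283/(0.5283 + 0.2140) = 0.712.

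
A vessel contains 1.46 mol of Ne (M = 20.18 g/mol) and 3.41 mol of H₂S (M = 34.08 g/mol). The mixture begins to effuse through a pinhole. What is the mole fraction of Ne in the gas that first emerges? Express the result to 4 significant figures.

0.3575

Each component's effusion rate ∝ (its partial pressure)·(1/√M) ∝ n_i/√M_i.
So x_Ne in the escaping gas = (n_Ne/√M_Ne) / Σ(n_i/√M_i)
= (1.46/√20.18) / (1.46/√20.18 + 3.41/√34.08) = 0.3250/(0.3250 + 0.5841) = 0.3575.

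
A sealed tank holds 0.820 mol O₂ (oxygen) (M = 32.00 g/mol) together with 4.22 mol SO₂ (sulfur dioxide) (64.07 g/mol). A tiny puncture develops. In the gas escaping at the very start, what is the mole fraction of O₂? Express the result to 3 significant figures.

Effusion rate of each component ∝ n_i/√M_i (partial pressure × 1/√M).
x_O₂(eff) = (n_O₂/√M_O₂) / (n_O₂/√M_O₂ + n_SO₂/√M_SO₂)
= (0.820/√32.00) / (0.820/√32.00 + 4.22/√64.07) = 0.1450/(0.1450 + 0.5272) = 0.216.

0.216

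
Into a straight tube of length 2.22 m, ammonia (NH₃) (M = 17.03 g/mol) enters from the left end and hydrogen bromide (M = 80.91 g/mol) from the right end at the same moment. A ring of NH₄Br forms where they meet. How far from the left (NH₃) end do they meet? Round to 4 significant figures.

Graham's law gives d_NH₃/d_HBr = rate_NH₃/rate_HBr = √(M_HBr/M_NH₃) = √(80.91/17.03) = 2.180.
With d_NH₃ + d_HBr = 2.22 m, d_HBr = 2.22/(1 + 2.180) = 0.6982 m.
d_NH₃ = 2.22 − 0.6982 = 1.522 m.

1.522 m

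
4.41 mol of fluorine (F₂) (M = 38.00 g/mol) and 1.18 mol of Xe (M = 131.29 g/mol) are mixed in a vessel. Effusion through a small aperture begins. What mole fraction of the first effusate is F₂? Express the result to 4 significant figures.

0.8742

Each component's effusion rate ∝ (its partial pressure)·(1/√M) ∝ n_i/√M_i.
Mole fraction of F₂ in the effusate = (n_F₂/√M_F₂) / (n_F₂/√M_F₂ + n_Xe/√M_Xe)
= (4.41/√38.00) / (4.41/√38.00 + 1.18/√131.29) = 0.7154/(0.7154 + 0.1030) = 0.8742.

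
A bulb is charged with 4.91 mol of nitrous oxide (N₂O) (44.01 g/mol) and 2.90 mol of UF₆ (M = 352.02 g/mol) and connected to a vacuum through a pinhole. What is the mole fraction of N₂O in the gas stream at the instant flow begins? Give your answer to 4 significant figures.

0.8272

The effusion rate of species i is ∝ p_i/√M_i ∝ n_i/√M_i.
x_N₂O(eff) = (n_N₂O/√M_N₂O) / (n_N₂O/√M_N₂O + n_UF₆/√M_UF₆)
= (4.91/√44.01) / (4.91/√44.01 + 2.90/√352.02) = 0.7401/(0.7401 + 0.1546) = 0.8272.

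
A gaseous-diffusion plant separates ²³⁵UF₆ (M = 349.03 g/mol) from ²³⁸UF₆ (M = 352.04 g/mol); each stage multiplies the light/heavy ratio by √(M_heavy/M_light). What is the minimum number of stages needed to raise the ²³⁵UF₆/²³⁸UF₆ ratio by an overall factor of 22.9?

With α = √(352.04/349.03) per stage, ln α = ½ ln(1.00862) = 0.004293.
Need α^N ≥ 22.9 ⇒ N ≥ ln(22.9) / ln α = 3.131 / 0.004293 = 729.28.
So at least 730 stages are needed.

730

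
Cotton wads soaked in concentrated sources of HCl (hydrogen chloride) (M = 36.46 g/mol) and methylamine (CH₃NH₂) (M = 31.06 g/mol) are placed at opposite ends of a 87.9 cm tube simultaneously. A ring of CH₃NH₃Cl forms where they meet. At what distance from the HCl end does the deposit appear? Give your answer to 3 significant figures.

Graham's law gives d_HCl/d_CH₃NH₂ = rate_HCl/rate_CH₃NH₂ = √(M_CH₃NH₂/M_HCl) = √(31.06/36.46) = 0.9230.
With d_HCl + d_CH₃NH₂ = 87.9 cm, d_CH₃NH₂ = 87.9/(1 + 0.9230) = 45.71 cm.
d_HCl = 87.9 − 45.71 = 42.2 cm.

42.2 cm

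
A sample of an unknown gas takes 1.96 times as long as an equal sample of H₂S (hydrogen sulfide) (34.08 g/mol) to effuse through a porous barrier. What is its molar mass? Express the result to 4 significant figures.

Using Graham's law: t_X/t_H₂S = √(M_X/M_H₂S).
1.96 = √(M_X/34.08)
M_X = 34.08 × 1.96² = 34.08 × 3.842 = 130.9 g/mol

130.9 g/mol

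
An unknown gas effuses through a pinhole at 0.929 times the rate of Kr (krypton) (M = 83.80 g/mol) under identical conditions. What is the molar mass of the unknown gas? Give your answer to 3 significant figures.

By Graham's law, rate_X/rate_Kr = √(M_Kr/M_X).
0.929 = √(83.80/M_X)
M_X = 83.80 / 0.929² = 83.80 / 0.8630 = 97.1 g/mol

97.1 g/mol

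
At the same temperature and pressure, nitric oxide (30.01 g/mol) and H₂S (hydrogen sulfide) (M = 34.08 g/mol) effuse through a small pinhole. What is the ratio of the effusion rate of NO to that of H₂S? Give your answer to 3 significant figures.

1.07

Since effusion rate ∝ 1/√M, rate_NO/rate_H₂S = √(M_H₂S/M_NO) = √(34.08/30.01) = √1.136 = 1.07.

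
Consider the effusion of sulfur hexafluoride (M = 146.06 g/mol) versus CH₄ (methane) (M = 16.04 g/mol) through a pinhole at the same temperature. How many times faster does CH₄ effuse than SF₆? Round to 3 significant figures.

Since effusion rate ∝ 1/√M, rate_CH₄/rate_SF₆ = √(M_SF₆/M_CH₄) = √(146.06/16.04) = √9.106 = 3.02.

3.02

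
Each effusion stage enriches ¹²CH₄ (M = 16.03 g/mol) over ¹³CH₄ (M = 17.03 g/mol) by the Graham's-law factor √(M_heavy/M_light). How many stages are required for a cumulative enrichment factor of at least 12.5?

84

Per stage α = (17.03/16.03)^(1/2) = 1.06238^0.5, giving ln α = 0.03026.
Need α^N ≥ 12.5 ⇒ N ≥ ln(12.5) / ln α = 2.526 / 0.03026 = 83.48.
Rounding up, N = 84 stages.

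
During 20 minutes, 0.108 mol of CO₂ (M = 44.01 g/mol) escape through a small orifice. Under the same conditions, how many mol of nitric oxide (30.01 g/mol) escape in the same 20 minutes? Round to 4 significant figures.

By Graham's law, rate_NO/rate_CO₂ = √(M_CO₂/M_NO) = √(44.01/30.01) = √1.467 = 1.211.
So the amount for NO is 0.108 × 1.211 = 0.1308 mol.

0.1308 mol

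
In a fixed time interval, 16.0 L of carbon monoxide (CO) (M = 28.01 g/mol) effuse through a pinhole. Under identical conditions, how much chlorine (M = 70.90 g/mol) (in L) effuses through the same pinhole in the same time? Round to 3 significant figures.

By Graham's law, rate_Cl₂/rate_CO = √(M_CO/M_Cl₂) = √(28.01/70.90) = √0.3951 = 0.6285.
So the volume for Cl₂ is 16.0 × 0.6285 = 10.1 L.

10.1 L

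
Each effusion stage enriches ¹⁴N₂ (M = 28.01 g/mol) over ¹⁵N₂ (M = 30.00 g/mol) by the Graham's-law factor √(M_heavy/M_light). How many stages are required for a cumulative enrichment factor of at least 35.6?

105

Single-stage factor α = √(30.00/28.01), so ln α = ½ ln(1.07105) = 0.03432.
Need α^N ≥ 35.6 ⇒ N ≥ ln(35.6) / ln α = 3.572 / 0.03432 = 104.10.
So at least 105 stages are needed.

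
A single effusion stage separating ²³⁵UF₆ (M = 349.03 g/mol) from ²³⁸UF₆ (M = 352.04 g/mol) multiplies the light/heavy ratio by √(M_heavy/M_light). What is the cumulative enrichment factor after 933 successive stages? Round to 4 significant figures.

After 933 stages the ratio has grown by (√(352.04/349.03))^933 = (352.04/349.03)^(933/2).
= 1.00862^(933/2) = 54.92.

54.92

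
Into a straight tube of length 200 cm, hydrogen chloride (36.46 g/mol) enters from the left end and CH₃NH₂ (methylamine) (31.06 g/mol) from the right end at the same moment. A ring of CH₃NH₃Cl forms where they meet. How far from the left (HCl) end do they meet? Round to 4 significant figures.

95.99 cm

Distances travelled in equal time are proportional to diffusion rates, so d_HCl/d_CH₃NH₂ = √(M_CH₃NH₂/M_HCl) = √(31.06/36.46) = 0.9230.
With d_HCl + d_CH₃NH₂ = 200 cm, d_CH₃NH₂ = 200/(1 + 0.9230) = 104.0 cm.
d_HCl = 200 − 104.0 = 95.99 cm.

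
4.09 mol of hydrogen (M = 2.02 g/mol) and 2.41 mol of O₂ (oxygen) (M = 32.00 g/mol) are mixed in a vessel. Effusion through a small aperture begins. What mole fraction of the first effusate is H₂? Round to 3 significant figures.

0.871

The effusion rate of species i is ∝ p_i/√M_i ∝ n_i/√M_i.
x_H₂(eff) = (n_H₂/√M_H₂) / (n_H₂/√M_H₂ + n_O₂/√M_O₂)
= (4.09/√2.02) / (4.09/√2.02 + 2.41/√32.00) = 2.878/(2.878 + 0.4260) = 0.871.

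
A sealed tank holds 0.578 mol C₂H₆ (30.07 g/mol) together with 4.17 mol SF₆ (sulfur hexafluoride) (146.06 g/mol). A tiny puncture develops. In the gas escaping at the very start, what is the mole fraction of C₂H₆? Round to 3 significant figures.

0.234

The effusion rate of species i is ∝ p_i/√M_i ∝ n_i/√M_i.
x_C₂H₆(eff) = (n_C₂H₆/√M_C₂H₆) / (n_C₂H₆/√M_C₂H₆ + n_SF₆/√M_SF₆)
= (0.578/√30.07) / (0.578/√30.07 + 4.17/√146.06) = 0.1054/(0.1054 + 0.3450) = 0.234.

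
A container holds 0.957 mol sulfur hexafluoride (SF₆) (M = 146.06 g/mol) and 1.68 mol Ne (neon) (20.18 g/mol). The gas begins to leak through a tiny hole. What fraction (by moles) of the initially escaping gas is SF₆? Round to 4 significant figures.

Each component's effusion rate ∝ (its partial pressure)·(1/√M) ∝ n_i/√M_i.
Mole fraction of SF₆ in the effusate = (n_SF₆/√M_SF₆) / (n_SF₆/√M_SF₆ + n_Ne/√M_Ne)
= (0.957/√146.06) / (0.957/√146.06 + 1.68/√20.18) = 0.07919/(0.07919 + 0.3740) = 0.1747.

0.1747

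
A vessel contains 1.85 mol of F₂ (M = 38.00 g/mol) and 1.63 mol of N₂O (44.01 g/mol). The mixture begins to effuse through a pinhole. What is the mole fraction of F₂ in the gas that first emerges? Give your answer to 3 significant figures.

The effusion rate of species i is ∝ p_i/√M_i ∝ n_i/√M_i.
So x_F₂ in the escaping gas = (n_F₂/√M_F₂) / Σ(n_i/√M_i)
= (1.85/√38.00) / (1.85/√38.00 + 1.63/√44.01) = 0.3001/(0.3001 + 0.2457) = 0.550.

0.550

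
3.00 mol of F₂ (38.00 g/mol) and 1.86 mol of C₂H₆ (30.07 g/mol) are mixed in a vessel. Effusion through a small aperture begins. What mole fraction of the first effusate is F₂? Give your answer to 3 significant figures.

0.589

Rate_i ∝ x_i/√M_i (Graham's law weighted by mole fraction), so the effusate composition follows n_i/√M_i.
Mole fraction of F₂ in the effusate = (n_F₂/√M_F₂) / (n_F₂/√M_F₂ + n_C₂H₆/√M_C₂H₆)
= (3.00/√38.00) / (3.00/√38.00 + 1.86/√30.07) = 0.4867/(0.4867 + 0.3392) = 0.589.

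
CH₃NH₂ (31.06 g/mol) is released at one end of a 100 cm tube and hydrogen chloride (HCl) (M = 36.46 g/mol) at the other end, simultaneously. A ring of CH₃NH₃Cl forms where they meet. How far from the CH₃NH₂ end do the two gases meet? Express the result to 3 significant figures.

52.0 cm

In equal time, each gas travels a distance ∝ its rate ∝ 1/√M, so d_CH₃NH₂/d_HCl = √(M_HCl/M_CH₃NH₂) = √(36.46/31.06) = 1.083.
With d_CH₃NH₂ + d_HCl = 100 cm, d_HCl = 100/(1 + 1.083) = 48.00 cm.
d_CH₃NH₂ = 100 − 48.00 = 52.0 cm.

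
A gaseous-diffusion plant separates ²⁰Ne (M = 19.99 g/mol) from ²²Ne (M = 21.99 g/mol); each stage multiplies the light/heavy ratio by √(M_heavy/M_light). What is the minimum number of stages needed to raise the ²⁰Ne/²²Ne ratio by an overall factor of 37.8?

With α = √(21.99/19.99) per stage, ln α = ½ ln(1.10005) = 0.04768.
Need α^N ≥ 37.8 ⇒ N ≥ ln(37.8) / ln α = 3.632 / 0.04768 = 76.18.
So at least 77 stages are needed.

77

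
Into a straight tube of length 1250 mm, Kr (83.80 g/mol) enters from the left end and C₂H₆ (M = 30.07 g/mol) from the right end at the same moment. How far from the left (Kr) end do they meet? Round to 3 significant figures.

468 mm

The fronts meet when d_Kr + d_C₂H₆ = L with d_Kr/d_C₂H₆ = √(M_C₂H₆/M_Kr) (Graham's law). Here √(M_C₂H₆/M_Kr) = √(30.07/83.80) = 0.5990.
With d_Kr + d_C₂H₆ = 1250 mm, d_C₂H₆ = 1250/(1 + 0.5990) = 781.7 mm.
d_Kr = 1250 − 781.7 = 468 mm.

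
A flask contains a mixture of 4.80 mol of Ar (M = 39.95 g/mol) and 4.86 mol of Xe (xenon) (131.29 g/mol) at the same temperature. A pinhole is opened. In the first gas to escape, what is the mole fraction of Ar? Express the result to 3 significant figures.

0.642

Effusion rate of each component ∝ n_i/√M_i (partial pressure × 1/√M).
x_Ar(eff) = (n_Ar/√M_Ar) / (n_Ar/√M_Ar + n_Xe/√M_Xe)
= (4.80/√39.95) / (4.80/√39.95 + 4.86/√131.29) = 0.7594/(0.7594 + 0.4242) = 0.642.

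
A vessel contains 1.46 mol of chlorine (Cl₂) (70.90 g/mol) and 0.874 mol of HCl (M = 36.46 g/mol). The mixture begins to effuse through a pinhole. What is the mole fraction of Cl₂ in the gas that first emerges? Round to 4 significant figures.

0.5450

Each component's effusion rate ∝ (its partial pressure)·(1/√M) ∝ n_i/√M_i.
Mole fraction of Cl₂ in the effusate = (n_Cl₂/√M_Cl₂) / (n_Cl₂/√M_Cl₂ + n_HCl/√M_HCl)
= (1.46/√70.90) / (1.46/√70.90 + 0.874/√36.46) = 0.1734/(0.1734 + 0.1447) = 0.5450.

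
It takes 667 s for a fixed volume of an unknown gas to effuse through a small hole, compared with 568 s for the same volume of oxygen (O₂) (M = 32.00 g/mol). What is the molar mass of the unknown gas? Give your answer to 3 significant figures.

44.1 g/mol

Graham's law gives t_X/t_O₂ = √(M_X/M_O₂).
667/568 = 1.174 = √(M_X/32.00)
M_X = 32.00 × 1.174² = 32.00 × 1.379 = 44.1 g/mol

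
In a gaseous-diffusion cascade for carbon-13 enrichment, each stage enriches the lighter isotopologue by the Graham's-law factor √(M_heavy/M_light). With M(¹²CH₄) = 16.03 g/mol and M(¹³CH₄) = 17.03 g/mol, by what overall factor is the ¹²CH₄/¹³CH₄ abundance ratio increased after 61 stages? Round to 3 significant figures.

6.33

Overall factor = α^61 with α = √(17.03/16.03), i.e. (17.03/16.03)^(61/2).
= 1.06238^(61/2) = 6.33.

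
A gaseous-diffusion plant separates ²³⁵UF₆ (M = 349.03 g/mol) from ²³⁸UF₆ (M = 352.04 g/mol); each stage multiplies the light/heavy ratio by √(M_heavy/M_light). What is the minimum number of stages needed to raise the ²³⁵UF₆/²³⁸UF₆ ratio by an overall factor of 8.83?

508

Single-stage factor α = √(352.04/349.03), so ln α = ½ ln(1.00862) = 0.004293.
Need α^N ≥ 8.83 ⇒ N ≥ ln(8.83) / ln α = 2.178 / 0.004293 = 507.32.
Rounding up, N = 508 stages.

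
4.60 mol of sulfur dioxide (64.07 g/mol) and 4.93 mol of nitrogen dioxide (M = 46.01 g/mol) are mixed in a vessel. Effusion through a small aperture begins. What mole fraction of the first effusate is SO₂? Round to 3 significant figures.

0.442

The effusion rate of species i is ∝ p_i/√M_i ∝ n_i/√M_i.
So x_SO₂ in the escaping gas = (n_SO₂/√M_SO₂) / Σ(n_i/√M_i)
= (4.60/√64.07) / (4.60/√64.07 + 4.93/√46.01) = 0.5747/(0.5747 + 0.7268) = 0.442.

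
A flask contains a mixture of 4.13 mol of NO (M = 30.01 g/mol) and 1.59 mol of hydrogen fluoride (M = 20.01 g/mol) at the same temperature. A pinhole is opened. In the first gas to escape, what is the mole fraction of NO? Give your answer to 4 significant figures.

Effusion rate of each component ∝ n_i/√M_i (partial pressure × 1/√M).
x_NO(eff) = (n_NO/√M_NO) / (n_NO/√M_NO + n_HF/√M_HF)
= (4.13/√30.01) / (4.13/√30.01 + 1.59/√20.01) = 0.7539/(0.7539 + 0.3554) = 0.6796.

0.6796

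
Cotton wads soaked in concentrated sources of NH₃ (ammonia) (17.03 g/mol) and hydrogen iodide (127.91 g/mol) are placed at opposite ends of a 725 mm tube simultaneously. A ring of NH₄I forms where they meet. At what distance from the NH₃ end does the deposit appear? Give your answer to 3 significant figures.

531 mm

The fronts meet when d_NH₃ + d_HI = L with d_NH₃/d_HI = √(M_HI/M_NH₃) (Graham's law). Here √(M_HI/M_NH₃) = √(127.91/17.03) = 2.741.
With d_NH₃ + d_HI = 725 mm, d_HI = 725/(1 + 2.741) = 193.8 mm.
d_NH₃ = 725 − 193.8 = 531 mm.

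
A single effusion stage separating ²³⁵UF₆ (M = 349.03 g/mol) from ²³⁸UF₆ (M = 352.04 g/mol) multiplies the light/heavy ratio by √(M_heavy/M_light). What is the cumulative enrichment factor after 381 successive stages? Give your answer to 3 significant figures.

5.13

Each stage multiplies the ratio by α = √(352.04/349.03), so after 381 stages the overall factor is α^381 = (352.04/349.03)^(381/2).
= 1.00862^(381/2) = 5.13.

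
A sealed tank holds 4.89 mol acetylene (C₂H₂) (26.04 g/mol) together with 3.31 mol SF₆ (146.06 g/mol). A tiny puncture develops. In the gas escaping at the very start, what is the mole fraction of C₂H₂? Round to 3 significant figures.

Each component's effusion rate ∝ (its partial pressure)·(1/√M) ∝ n_i/√M_i.
Mole fraction of C₂H₂ in the effusate = (n_C₂H₂/√M_C₂H₂) / (n_C₂H₂/√M_C₂H₂ + n_SF₆/√M_SF₆)
= (4.89/√26.04) / (4.89/√26.04 + 3.31/√146.06) = 0.9583/(0.9583 + 0.2739) = 0.778.

0.778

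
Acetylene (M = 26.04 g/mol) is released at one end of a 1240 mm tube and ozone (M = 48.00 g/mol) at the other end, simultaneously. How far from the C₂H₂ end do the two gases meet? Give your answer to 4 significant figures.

The fronts meet when d_C₂H₂ + d_O₃ = L with d_C₂H₂/d_O₃ = √(M_O₃/M_C₂H₂) (Graham's law). Here √(M_O₃/M_C₂H₂) = √(48.00/26.04) = 1.358.
With d_C₂H₂ + d_O₃ = 1240 mm, d_O₃ = 1240/(1 + 1.358) = 525.9 mm.
d_C₂H₂ = 1240 − 525.9 = 714.1 mm.

714.1 mm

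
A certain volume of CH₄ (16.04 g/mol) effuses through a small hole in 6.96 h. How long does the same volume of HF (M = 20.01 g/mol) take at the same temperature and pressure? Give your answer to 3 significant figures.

Using Graham's law: t_HF/t_CH₄ = √(M_HF/M_CH₄) = √(20.01/16.04) = √1.248 = 1.117.
So the time for HF is 6.96 × 1.117 = 7.77 h.

7.77 h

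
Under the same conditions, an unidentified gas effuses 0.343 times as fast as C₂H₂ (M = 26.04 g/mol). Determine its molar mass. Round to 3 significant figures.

221 g/mol

By Graham's law, rate_X/rate_C₂H₂ = √(M_C₂H₂/M_X).
0.343 = √(26.04/M_X)
M_X = 26.04 / 0.343² = 26.04 / 0.1176 = 221 g/mol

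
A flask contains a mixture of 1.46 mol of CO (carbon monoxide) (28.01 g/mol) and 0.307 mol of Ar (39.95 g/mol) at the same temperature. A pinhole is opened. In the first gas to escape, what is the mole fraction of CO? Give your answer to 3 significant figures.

The effusion rate of species i is ∝ p_i/√M_i ∝ n_i/√M_i.
So x_CO in the escaping gas = (n_CO/√M_CO) / Σ(n_i/√M_i)
= (1.46/√28.01) / (1.46/√28.01 + 0.307/√39.95) = 0.2759/(0.2759 + 0.04857) = 0.850.

0.850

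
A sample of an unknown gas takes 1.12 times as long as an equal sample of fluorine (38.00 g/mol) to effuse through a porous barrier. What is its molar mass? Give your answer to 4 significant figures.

Using Graham's law: t_X/t_F₂ = √(M_X/M_F₂).
1.12 = √(M_X/38.00)
M_X = 38.00 × 1.12² = 38.00 × 1.254 = 47.67 g/mol

47.67 g/mol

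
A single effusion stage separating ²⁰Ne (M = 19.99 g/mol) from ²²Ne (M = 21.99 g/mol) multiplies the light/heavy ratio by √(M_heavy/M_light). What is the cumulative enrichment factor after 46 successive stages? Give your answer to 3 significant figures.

Each stage multiplies the ratio by α = √(21.99/19.99), so after 46 stages the overall factor is α^46 = (21.99/19.99)^(46/2).
= 1.10005^23 = 8.96.

8.96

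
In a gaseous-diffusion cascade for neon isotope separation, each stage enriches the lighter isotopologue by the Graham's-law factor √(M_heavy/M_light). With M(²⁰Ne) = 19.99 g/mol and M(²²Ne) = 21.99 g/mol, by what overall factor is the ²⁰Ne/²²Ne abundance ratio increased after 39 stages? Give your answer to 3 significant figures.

6.42

The single-stage factor is √(M_heavy/M_light), so 39 stages give [√(21.99/19.99)]^39 = (21.99/19.99)^(39/2).
= 1.10005^(39/2) = 6.42.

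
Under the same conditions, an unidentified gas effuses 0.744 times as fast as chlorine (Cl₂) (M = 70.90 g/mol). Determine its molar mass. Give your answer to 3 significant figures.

128 g/mol

Graham's law gives rate_X/rate_Cl₂ = √(M_Cl₂/M_X).
0.744 = √(70.90/M_X)
M_X = 70.90 / 0.744² = 70.90 / 0.5535 = 128 g/mol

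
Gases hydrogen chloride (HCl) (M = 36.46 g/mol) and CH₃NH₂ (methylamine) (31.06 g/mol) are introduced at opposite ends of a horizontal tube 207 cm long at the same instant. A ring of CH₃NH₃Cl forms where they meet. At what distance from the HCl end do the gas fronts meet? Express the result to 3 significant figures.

Graham's law gives d_HCl/d_CH₃NH₂ = rate_HCl/rate_CH₃NH₂ = √(M_CH₃NH₂/M_HCl) = √(31.06/36.46) = 0.9230.
With d_HCl + d_CH₃NH₂ = 207 cm, d_CH₃NH₂ = 207/(1 + 0.9230) = 107.6 cm.
d_HCl = 207 − 107.6 = 99.4 cm.

99.4 cm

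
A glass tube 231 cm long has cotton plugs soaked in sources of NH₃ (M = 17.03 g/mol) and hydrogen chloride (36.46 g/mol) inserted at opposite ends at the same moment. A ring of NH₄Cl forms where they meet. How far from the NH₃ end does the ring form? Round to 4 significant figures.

137.2 cm

In equal time, each gas travels a distance ∝ its rate ∝ 1/√M, so d_NH₃/d_HCl = √(M_HCl/M_NH₃) = √(36.46/17.03) = 1.463.
With d_NH₃ + d_HCl = 231 cm, d_HCl = 231/(1 + 1.463) = 93.78 cm.
d_NH₃ = 231 − 93.78 = 137.2 cm.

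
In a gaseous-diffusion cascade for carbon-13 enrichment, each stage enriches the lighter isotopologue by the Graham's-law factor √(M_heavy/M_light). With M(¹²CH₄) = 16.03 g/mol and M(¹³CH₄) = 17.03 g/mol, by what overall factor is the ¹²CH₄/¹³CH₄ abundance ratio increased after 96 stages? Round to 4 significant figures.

18.26

Each stage multiplies the ratio by α = √(17.03/16.03), so after 96 stages the overall factor is α^96 = (17.03/16.03)^(96/2).
= 1.06238^48 = 18.26.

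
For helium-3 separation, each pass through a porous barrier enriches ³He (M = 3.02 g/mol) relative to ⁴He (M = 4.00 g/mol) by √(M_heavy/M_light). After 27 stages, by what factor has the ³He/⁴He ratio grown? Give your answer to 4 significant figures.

Overall factor = α^27 with α = √(4.00/3.02), i.e. (4.00/3.02)^(27/2).
= 1.32450^(27/2) = 44.43.

44.43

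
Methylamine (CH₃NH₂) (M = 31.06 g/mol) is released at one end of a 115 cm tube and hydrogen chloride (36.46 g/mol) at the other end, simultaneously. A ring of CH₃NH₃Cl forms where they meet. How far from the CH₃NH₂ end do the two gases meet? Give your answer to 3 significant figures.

59.8 cm

The fronts meet when d_CH₃NH₂ + d_HCl = L with d_CH₃NH₂/d_HCl = √(M_HCl/M_CH₃NH₂) (Graham's law). Here √(M_HCl/M_CH₃NH₂) = √(36.46/31.06) = 1.083.
With d_CH₃NH₂ + d_HCl = 115 cm, d_HCl = 115/(1 + 1.083) = 55.20 cm.
d_CH₃NH₂ = 115 − 55.20 = 59.8 cm.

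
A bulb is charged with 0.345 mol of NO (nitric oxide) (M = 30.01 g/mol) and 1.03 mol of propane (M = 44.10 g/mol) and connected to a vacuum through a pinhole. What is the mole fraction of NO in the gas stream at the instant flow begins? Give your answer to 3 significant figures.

0.289

Rate_i ∝ x_i/√M_i (Graham's law weighted by mole fraction), so the effusate composition follows n_i/√M_i.
Mole fraction of NO in the effusate = (n_NO/√M_NO) / (n_NO/√M_NO + n_C₃H₈/√M_C₃H₈)
= (0.345/√30.01) / (0.345/√30.01 + 1.03/√44.10) = 0.06298/(0.06298 + 0.1551) = 0.289.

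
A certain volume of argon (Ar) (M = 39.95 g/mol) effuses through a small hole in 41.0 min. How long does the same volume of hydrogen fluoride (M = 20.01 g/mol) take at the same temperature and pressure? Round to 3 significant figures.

29.0 min

Using Graham's law: t_HF/t_Ar = √(M_HF/M_Ar) = √(20.01/39.95) = √0.5009 = 0.7077.
So the time for HF is 41.0 × 0.7077 = 29.0 min.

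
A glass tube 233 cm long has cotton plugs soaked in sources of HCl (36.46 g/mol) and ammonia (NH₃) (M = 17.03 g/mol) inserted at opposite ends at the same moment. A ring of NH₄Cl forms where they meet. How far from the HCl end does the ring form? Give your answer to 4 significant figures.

Graham's law gives d_HCl/d_NH₃ = rate_HCl/rate_NH₃ = √(M_NH₃/M_HCl) = √(17.03/36.46) = 0.6834.
With d_HCl + d_NH₃ = 233 cm, d_NH₃ = 233/(1 + 0.6834) = 138.4 cm.
d_HCl = 233 − 138.4 = 94.59 cm.

94.59 cm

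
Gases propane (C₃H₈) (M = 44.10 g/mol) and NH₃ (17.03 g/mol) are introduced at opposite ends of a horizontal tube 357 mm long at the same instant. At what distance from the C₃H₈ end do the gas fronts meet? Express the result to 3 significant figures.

137 mm

The fronts meet when d_C₃H₈ + d_NH₃ = L with d_C₃H₈/d_NH₃ = √(M_NH₃/M_C₃H₈) (Graham's law). Here √(M_NH₃/M_C₃H₈) = √(17.03/44.10) = 0.6214.
With d_C₃H₈ + d_NH₃ = 357 mm, d_NH₃ = 357/(1 + 0.6214) = 220.2 mm.
d_C₃H₈ = 357 − 220.2 = 137 mm.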